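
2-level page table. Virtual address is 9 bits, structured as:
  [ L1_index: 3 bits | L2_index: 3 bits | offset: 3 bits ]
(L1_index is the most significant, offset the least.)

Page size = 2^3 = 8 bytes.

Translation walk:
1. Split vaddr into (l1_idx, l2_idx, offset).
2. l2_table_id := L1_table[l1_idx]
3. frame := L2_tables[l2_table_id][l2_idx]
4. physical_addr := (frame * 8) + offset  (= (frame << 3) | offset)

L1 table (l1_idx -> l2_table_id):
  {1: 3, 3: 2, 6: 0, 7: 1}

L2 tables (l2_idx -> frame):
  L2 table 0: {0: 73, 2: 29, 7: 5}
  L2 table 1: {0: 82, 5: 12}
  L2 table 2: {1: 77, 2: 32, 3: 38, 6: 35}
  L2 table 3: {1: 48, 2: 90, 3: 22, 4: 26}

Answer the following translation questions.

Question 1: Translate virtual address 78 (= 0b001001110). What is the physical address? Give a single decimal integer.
Answer: 390

Derivation:
vaddr = 78 = 0b001001110
Split: l1_idx=1, l2_idx=1, offset=6
L1[1] = 3
L2[3][1] = 48
paddr = 48 * 8 + 6 = 390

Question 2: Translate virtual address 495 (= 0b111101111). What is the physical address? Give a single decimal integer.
Answer: 103

Derivation:
vaddr = 495 = 0b111101111
Split: l1_idx=7, l2_idx=5, offset=7
L1[7] = 1
L2[1][5] = 12
paddr = 12 * 8 + 7 = 103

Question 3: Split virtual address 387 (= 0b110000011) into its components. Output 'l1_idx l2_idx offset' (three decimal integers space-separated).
Answer: 6 0 3

Derivation:
vaddr = 387 = 0b110000011
  top 3 bits -> l1_idx = 6
  next 3 bits -> l2_idx = 0
  bottom 3 bits -> offset = 3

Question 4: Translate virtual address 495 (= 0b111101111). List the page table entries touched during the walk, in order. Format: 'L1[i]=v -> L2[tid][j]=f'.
vaddr = 495 = 0b111101111
Split: l1_idx=7, l2_idx=5, offset=7

Answer: L1[7]=1 -> L2[1][5]=12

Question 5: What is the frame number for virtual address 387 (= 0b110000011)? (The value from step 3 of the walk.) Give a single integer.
vaddr = 387: l1_idx=6, l2_idx=0
L1[6] = 0; L2[0][0] = 73

Answer: 73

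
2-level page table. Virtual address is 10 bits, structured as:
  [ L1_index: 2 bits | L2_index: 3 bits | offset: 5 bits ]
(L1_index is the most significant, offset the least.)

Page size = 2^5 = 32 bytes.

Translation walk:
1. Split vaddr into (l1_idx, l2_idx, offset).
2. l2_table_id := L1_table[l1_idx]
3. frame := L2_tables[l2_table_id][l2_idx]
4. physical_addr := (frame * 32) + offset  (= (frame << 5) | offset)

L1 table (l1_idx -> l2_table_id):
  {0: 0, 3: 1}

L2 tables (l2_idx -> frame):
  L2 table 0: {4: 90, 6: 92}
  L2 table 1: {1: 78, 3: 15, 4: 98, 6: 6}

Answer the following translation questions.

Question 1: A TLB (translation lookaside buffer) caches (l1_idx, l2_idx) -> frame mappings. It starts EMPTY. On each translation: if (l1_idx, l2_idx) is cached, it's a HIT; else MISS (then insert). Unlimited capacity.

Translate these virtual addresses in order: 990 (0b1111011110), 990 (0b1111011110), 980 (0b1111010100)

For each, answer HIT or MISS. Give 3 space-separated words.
Answer: MISS HIT HIT

Derivation:
vaddr=990: (3,6) not in TLB -> MISS, insert
vaddr=990: (3,6) in TLB -> HIT
vaddr=980: (3,6) in TLB -> HIT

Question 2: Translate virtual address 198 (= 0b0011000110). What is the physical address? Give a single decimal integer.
Answer: 2950

Derivation:
vaddr = 198 = 0b0011000110
Split: l1_idx=0, l2_idx=6, offset=6
L1[0] = 0
L2[0][6] = 92
paddr = 92 * 32 + 6 = 2950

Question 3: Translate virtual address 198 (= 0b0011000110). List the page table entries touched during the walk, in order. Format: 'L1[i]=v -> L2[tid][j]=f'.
Answer: L1[0]=0 -> L2[0][6]=92

Derivation:
vaddr = 198 = 0b0011000110
Split: l1_idx=0, l2_idx=6, offset=6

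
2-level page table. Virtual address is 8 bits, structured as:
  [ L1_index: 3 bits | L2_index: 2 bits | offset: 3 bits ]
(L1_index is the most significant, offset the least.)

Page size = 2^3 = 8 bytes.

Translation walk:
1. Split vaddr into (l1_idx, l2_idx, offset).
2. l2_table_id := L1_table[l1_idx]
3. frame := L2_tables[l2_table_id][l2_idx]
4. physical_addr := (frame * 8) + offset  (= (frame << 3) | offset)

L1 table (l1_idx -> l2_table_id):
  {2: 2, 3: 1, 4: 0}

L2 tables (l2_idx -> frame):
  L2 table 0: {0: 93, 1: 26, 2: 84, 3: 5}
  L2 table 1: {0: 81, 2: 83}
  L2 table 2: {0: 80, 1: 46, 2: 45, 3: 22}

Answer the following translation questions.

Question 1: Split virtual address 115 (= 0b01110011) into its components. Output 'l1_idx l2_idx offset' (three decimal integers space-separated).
vaddr = 115 = 0b01110011
  top 3 bits -> l1_idx = 3
  next 2 bits -> l2_idx = 2
  bottom 3 bits -> offset = 3

Answer: 3 2 3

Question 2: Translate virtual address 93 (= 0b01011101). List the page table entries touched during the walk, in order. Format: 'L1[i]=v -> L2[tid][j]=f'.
vaddr = 93 = 0b01011101
Split: l1_idx=2, l2_idx=3, offset=5

Answer: L1[2]=2 -> L2[2][3]=22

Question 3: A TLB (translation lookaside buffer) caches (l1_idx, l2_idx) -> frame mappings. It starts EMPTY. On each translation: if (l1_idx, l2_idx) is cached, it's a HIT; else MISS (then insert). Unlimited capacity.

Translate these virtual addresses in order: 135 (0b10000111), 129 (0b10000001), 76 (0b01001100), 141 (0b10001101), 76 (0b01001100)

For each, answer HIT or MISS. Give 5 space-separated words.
Answer: MISS HIT MISS MISS HIT

Derivation:
vaddr=135: (4,0) not in TLB -> MISS, insert
vaddr=129: (4,0) in TLB -> HIT
vaddr=76: (2,1) not in TLB -> MISS, insert
vaddr=141: (4,1) not in TLB -> MISS, insert
vaddr=76: (2,1) in TLB -> HIT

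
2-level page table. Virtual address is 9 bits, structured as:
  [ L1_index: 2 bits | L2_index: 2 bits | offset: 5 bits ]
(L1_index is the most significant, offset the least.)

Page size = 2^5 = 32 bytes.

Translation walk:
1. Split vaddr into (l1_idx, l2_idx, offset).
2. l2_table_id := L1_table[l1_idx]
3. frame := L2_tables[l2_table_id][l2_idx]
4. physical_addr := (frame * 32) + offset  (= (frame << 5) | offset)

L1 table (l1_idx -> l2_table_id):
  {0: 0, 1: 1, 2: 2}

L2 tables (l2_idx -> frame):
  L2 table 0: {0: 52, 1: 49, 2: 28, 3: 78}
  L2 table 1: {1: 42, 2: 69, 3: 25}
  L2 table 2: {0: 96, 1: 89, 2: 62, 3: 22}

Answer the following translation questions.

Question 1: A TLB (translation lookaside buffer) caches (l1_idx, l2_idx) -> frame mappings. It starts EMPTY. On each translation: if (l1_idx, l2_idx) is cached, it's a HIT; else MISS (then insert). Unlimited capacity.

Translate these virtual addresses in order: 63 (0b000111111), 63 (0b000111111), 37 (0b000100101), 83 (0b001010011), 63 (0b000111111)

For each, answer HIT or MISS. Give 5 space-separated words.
vaddr=63: (0,1) not in TLB -> MISS, insert
vaddr=63: (0,1) in TLB -> HIT
vaddr=37: (0,1) in TLB -> HIT
vaddr=83: (0,2) not in TLB -> MISS, insert
vaddr=63: (0,1) in TLB -> HIT

Answer: MISS HIT HIT MISS HIT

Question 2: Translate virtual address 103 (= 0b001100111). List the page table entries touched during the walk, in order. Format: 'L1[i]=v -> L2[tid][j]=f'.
vaddr = 103 = 0b001100111
Split: l1_idx=0, l2_idx=3, offset=7

Answer: L1[0]=0 -> L2[0][3]=78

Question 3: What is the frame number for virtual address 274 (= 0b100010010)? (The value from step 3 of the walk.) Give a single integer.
Answer: 96

Derivation:
vaddr = 274: l1_idx=2, l2_idx=0
L1[2] = 2; L2[2][0] = 96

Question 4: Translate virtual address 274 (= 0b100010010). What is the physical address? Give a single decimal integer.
vaddr = 274 = 0b100010010
Split: l1_idx=2, l2_idx=0, offset=18
L1[2] = 2
L2[2][0] = 96
paddr = 96 * 32 + 18 = 3090

Answer: 3090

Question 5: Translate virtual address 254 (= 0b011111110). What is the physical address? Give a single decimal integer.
Answer: 830

Derivation:
vaddr = 254 = 0b011111110
Split: l1_idx=1, l2_idx=3, offset=30
L1[1] = 1
L2[1][3] = 25
paddr = 25 * 32 + 30 = 830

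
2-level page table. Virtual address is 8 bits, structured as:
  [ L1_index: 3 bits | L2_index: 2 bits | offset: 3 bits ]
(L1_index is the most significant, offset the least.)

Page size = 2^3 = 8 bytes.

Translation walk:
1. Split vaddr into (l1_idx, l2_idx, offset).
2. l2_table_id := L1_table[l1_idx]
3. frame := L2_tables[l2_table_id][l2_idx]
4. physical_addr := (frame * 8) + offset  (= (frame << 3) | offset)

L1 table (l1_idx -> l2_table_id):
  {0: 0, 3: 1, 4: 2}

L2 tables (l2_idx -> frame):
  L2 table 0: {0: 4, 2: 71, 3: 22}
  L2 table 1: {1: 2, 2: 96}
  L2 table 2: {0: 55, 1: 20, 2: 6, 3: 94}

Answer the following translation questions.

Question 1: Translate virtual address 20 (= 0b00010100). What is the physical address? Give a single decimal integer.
vaddr = 20 = 0b00010100
Split: l1_idx=0, l2_idx=2, offset=4
L1[0] = 0
L2[0][2] = 71
paddr = 71 * 8 + 4 = 572

Answer: 572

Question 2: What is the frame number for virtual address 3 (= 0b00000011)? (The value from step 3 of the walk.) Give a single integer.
Answer: 4

Derivation:
vaddr = 3: l1_idx=0, l2_idx=0
L1[0] = 0; L2[0][0] = 4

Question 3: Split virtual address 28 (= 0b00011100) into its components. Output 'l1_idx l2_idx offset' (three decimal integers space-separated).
Answer: 0 3 4

Derivation:
vaddr = 28 = 0b00011100
  top 3 bits -> l1_idx = 0
  next 2 bits -> l2_idx = 3
  bottom 3 bits -> offset = 4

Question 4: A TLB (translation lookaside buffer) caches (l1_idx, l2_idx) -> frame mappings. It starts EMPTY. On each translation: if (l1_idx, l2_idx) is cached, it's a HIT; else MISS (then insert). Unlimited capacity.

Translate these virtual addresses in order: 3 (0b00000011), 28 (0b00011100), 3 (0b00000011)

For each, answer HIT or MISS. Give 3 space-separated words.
Answer: MISS MISS HIT

Derivation:
vaddr=3: (0,0) not in TLB -> MISS, insert
vaddr=28: (0,3) not in TLB -> MISS, insert
vaddr=3: (0,0) in TLB -> HIT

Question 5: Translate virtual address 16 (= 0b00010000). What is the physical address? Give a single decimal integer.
vaddr = 16 = 0b00010000
Split: l1_idx=0, l2_idx=2, offset=0
L1[0] = 0
L2[0][2] = 71
paddr = 71 * 8 + 0 = 568

Answer: 568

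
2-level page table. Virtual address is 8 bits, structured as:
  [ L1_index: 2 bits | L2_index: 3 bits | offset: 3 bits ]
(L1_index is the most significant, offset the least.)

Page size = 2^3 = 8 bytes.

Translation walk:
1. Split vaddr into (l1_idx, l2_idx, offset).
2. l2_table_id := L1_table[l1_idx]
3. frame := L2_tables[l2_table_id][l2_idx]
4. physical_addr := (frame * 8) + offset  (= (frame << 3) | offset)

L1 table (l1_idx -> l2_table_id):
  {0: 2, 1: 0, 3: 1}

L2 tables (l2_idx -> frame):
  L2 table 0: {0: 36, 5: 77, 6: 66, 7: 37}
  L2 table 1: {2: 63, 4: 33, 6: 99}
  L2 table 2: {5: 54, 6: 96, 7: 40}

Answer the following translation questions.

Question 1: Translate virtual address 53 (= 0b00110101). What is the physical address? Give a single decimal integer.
Answer: 773

Derivation:
vaddr = 53 = 0b00110101
Split: l1_idx=0, l2_idx=6, offset=5
L1[0] = 2
L2[2][6] = 96
paddr = 96 * 8 + 5 = 773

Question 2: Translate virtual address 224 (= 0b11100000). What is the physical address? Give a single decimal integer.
vaddr = 224 = 0b11100000
Split: l1_idx=3, l2_idx=4, offset=0
L1[3] = 1
L2[1][4] = 33
paddr = 33 * 8 + 0 = 264

Answer: 264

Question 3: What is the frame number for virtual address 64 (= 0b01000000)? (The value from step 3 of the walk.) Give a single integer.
vaddr = 64: l1_idx=1, l2_idx=0
L1[1] = 0; L2[0][0] = 36

Answer: 36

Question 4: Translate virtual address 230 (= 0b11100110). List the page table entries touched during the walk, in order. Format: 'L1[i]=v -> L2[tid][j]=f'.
vaddr = 230 = 0b11100110
Split: l1_idx=3, l2_idx=4, offset=6

Answer: L1[3]=1 -> L2[1][4]=33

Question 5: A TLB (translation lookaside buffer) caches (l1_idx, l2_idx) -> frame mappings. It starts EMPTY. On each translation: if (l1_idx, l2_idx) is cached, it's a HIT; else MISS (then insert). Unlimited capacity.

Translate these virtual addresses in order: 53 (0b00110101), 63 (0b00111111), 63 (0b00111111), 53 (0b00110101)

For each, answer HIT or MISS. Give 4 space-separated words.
vaddr=53: (0,6) not in TLB -> MISS, insert
vaddr=63: (0,7) not in TLB -> MISS, insert
vaddr=63: (0,7) in TLB -> HIT
vaddr=53: (0,6) in TLB -> HIT

Answer: MISS MISS HIT HIT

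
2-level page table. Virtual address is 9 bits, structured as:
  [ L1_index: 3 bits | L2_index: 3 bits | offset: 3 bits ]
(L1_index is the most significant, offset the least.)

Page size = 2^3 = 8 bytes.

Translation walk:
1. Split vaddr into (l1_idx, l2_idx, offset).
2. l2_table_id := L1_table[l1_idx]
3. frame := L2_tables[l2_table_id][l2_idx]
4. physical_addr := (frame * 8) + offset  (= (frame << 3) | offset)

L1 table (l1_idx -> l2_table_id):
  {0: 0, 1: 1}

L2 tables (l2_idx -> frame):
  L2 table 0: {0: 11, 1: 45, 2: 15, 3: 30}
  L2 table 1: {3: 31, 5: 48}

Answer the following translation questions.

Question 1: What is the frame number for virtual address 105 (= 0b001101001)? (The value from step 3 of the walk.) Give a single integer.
vaddr = 105: l1_idx=1, l2_idx=5
L1[1] = 1; L2[1][5] = 48

Answer: 48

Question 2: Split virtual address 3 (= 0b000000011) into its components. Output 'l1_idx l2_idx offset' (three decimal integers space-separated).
Answer: 0 0 3

Derivation:
vaddr = 3 = 0b000000011
  top 3 bits -> l1_idx = 0
  next 3 bits -> l2_idx = 0
  bottom 3 bits -> offset = 3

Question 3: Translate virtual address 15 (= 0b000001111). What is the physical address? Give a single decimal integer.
Answer: 367

Derivation:
vaddr = 15 = 0b000001111
Split: l1_idx=0, l2_idx=1, offset=7
L1[0] = 0
L2[0][1] = 45
paddr = 45 * 8 + 7 = 367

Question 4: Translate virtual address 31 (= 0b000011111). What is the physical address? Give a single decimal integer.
vaddr = 31 = 0b000011111
Split: l1_idx=0, l2_idx=3, offset=7
L1[0] = 0
L2[0][3] = 30
paddr = 30 * 8 + 7 = 247

Answer: 247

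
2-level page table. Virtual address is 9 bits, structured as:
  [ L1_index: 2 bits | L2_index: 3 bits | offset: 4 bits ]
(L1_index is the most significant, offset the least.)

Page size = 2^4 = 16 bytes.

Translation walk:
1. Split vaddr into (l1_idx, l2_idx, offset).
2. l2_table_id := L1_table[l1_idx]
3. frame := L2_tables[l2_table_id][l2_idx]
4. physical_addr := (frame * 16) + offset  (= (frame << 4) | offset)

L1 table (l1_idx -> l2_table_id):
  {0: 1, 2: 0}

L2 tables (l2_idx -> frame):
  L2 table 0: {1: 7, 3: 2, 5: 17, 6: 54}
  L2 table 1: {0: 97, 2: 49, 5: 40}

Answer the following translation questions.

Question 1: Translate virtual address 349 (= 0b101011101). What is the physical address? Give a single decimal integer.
vaddr = 349 = 0b101011101
Split: l1_idx=2, l2_idx=5, offset=13
L1[2] = 0
L2[0][5] = 17
paddr = 17 * 16 + 13 = 285

Answer: 285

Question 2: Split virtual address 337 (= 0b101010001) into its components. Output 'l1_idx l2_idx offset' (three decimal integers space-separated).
Answer: 2 5 1

Derivation:
vaddr = 337 = 0b101010001
  top 2 bits -> l1_idx = 2
  next 3 bits -> l2_idx = 5
  bottom 4 bits -> offset = 1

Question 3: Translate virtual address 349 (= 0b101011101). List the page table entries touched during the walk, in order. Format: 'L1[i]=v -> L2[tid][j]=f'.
vaddr = 349 = 0b101011101
Split: l1_idx=2, l2_idx=5, offset=13

Answer: L1[2]=0 -> L2[0][5]=17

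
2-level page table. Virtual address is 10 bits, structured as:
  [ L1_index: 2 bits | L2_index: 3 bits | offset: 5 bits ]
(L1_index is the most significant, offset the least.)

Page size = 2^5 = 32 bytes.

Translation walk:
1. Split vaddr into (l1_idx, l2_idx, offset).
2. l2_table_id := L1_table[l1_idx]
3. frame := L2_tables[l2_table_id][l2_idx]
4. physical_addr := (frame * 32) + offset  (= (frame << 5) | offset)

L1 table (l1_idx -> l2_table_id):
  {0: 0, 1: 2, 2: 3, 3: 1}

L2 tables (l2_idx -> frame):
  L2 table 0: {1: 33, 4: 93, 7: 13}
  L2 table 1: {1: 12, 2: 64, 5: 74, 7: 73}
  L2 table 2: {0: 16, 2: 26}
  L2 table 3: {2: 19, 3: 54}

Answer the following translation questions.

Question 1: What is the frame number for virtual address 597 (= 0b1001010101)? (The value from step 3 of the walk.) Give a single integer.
vaddr = 597: l1_idx=2, l2_idx=2
L1[2] = 3; L2[3][2] = 19

Answer: 19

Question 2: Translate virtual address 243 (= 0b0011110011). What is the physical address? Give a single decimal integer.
Answer: 435

Derivation:
vaddr = 243 = 0b0011110011
Split: l1_idx=0, l2_idx=7, offset=19
L1[0] = 0
L2[0][7] = 13
paddr = 13 * 32 + 19 = 435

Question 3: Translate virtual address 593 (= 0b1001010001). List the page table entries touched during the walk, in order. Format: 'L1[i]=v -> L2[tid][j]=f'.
vaddr = 593 = 0b1001010001
Split: l1_idx=2, l2_idx=2, offset=17

Answer: L1[2]=3 -> L2[3][2]=19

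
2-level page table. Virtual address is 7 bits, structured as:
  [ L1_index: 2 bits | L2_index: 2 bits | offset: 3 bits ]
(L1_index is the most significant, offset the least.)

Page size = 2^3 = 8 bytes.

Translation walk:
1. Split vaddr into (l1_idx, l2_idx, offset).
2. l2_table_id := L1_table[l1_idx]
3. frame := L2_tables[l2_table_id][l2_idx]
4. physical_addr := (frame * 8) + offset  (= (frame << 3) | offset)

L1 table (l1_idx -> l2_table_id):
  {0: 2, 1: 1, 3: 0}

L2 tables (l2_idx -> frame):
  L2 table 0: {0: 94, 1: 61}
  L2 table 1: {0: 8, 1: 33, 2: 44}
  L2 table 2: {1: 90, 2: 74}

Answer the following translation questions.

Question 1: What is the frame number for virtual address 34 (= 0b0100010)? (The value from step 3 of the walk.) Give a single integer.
vaddr = 34: l1_idx=1, l2_idx=0
L1[1] = 1; L2[1][0] = 8

Answer: 8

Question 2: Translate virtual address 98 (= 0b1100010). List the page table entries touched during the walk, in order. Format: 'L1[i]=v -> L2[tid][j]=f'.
Answer: L1[3]=0 -> L2[0][0]=94

Derivation:
vaddr = 98 = 0b1100010
Split: l1_idx=3, l2_idx=0, offset=2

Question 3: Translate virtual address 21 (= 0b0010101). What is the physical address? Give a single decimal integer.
Answer: 597

Derivation:
vaddr = 21 = 0b0010101
Split: l1_idx=0, l2_idx=2, offset=5
L1[0] = 2
L2[2][2] = 74
paddr = 74 * 8 + 5 = 597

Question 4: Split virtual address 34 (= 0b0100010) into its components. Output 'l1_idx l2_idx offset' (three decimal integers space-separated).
vaddr = 34 = 0b0100010
  top 2 bits -> l1_idx = 1
  next 2 bits -> l2_idx = 0
  bottom 3 bits -> offset = 2

Answer: 1 0 2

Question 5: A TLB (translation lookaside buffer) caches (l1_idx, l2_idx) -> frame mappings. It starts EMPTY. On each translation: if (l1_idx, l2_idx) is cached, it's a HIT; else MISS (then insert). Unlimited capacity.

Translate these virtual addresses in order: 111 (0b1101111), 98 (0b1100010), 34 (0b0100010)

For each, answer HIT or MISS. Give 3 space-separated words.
vaddr=111: (3,1) not in TLB -> MISS, insert
vaddr=98: (3,0) not in TLB -> MISS, insert
vaddr=34: (1,0) not in TLB -> MISS, insert

Answer: MISS MISS MISS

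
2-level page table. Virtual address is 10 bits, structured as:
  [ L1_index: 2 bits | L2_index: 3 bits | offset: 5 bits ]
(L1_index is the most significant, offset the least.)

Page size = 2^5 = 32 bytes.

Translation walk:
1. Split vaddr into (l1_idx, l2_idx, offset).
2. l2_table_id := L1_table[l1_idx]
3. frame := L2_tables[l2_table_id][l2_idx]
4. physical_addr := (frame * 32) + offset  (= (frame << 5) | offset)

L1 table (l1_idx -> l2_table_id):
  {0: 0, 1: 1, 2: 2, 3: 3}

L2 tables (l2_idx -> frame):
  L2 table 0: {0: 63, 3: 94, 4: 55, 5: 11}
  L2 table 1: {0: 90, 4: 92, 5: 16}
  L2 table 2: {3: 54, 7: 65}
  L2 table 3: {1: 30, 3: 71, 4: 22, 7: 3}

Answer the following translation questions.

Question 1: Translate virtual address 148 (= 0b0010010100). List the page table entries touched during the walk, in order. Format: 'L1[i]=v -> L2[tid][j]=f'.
vaddr = 148 = 0b0010010100
Split: l1_idx=0, l2_idx=4, offset=20

Answer: L1[0]=0 -> L2[0][4]=55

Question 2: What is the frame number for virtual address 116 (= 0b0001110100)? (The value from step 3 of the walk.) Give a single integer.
Answer: 94

Derivation:
vaddr = 116: l1_idx=0, l2_idx=3
L1[0] = 0; L2[0][3] = 94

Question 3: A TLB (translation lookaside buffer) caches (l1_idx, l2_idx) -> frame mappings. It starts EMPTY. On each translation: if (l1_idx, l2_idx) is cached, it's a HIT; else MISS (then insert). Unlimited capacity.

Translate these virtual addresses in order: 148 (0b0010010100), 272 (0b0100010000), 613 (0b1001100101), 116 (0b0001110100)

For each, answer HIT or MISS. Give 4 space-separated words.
vaddr=148: (0,4) not in TLB -> MISS, insert
vaddr=272: (1,0) not in TLB -> MISS, insert
vaddr=613: (2,3) not in TLB -> MISS, insert
vaddr=116: (0,3) not in TLB -> MISS, insert

Answer: MISS MISS MISS MISS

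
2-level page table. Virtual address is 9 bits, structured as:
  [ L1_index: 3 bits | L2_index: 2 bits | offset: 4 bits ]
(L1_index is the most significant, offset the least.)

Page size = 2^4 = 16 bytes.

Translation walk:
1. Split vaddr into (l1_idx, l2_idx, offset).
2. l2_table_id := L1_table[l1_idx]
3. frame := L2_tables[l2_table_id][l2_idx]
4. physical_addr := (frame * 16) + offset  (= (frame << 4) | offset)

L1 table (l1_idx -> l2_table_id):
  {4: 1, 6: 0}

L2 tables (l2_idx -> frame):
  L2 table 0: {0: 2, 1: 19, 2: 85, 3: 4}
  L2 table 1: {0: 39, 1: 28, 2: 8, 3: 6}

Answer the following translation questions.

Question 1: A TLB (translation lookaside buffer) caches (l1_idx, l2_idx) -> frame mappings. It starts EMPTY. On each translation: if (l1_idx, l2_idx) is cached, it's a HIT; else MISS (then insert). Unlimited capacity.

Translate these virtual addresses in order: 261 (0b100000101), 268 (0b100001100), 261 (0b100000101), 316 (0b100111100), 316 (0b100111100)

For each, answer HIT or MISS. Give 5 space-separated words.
Answer: MISS HIT HIT MISS HIT

Derivation:
vaddr=261: (4,0) not in TLB -> MISS, insert
vaddr=268: (4,0) in TLB -> HIT
vaddr=261: (4,0) in TLB -> HIT
vaddr=316: (4,3) not in TLB -> MISS, insert
vaddr=316: (4,3) in TLB -> HIT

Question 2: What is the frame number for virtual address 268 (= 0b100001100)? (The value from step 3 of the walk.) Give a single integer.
Answer: 39

Derivation:
vaddr = 268: l1_idx=4, l2_idx=0
L1[4] = 1; L2[1][0] = 39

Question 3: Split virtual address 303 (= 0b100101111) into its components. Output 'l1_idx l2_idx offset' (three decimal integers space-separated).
vaddr = 303 = 0b100101111
  top 3 bits -> l1_idx = 4
  next 2 bits -> l2_idx = 2
  bottom 4 bits -> offset = 15

Answer: 4 2 15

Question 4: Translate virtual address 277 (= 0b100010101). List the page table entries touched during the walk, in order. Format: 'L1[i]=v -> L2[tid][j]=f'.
Answer: L1[4]=1 -> L2[1][1]=28

Derivation:
vaddr = 277 = 0b100010101
Split: l1_idx=4, l2_idx=1, offset=5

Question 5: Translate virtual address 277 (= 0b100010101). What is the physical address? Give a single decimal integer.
vaddr = 277 = 0b100010101
Split: l1_idx=4, l2_idx=1, offset=5
L1[4] = 1
L2[1][1] = 28
paddr = 28 * 16 + 5 = 453

Answer: 453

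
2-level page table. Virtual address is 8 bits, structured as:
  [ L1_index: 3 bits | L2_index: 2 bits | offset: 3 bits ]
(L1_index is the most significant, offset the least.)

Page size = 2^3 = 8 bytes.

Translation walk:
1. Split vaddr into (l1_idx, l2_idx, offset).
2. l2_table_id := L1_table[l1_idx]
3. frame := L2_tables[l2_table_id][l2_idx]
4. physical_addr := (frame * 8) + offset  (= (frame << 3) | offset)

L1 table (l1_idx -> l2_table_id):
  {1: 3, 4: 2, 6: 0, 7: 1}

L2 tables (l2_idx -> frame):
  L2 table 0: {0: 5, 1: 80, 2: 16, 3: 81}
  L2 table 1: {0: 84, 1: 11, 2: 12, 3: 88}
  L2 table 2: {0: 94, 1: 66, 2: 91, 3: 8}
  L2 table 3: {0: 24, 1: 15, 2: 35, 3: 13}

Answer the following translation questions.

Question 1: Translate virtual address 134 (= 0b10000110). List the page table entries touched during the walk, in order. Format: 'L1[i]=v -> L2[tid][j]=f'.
vaddr = 134 = 0b10000110
Split: l1_idx=4, l2_idx=0, offset=6

Answer: L1[4]=2 -> L2[2][0]=94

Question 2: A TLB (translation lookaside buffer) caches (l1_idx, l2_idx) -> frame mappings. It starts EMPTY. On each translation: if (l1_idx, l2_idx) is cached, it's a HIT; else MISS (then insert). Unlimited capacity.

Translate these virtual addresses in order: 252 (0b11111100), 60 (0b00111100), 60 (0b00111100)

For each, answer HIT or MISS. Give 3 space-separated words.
Answer: MISS MISS HIT

Derivation:
vaddr=252: (7,3) not in TLB -> MISS, insert
vaddr=60: (1,3) not in TLB -> MISS, insert
vaddr=60: (1,3) in TLB -> HIT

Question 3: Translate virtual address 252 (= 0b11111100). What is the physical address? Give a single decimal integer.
Answer: 708

Derivation:
vaddr = 252 = 0b11111100
Split: l1_idx=7, l2_idx=3, offset=4
L1[7] = 1
L2[1][3] = 88
paddr = 88 * 8 + 4 = 708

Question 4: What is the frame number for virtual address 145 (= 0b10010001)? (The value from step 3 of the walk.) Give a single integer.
Answer: 91

Derivation:
vaddr = 145: l1_idx=4, l2_idx=2
L1[4] = 2; L2[2][2] = 91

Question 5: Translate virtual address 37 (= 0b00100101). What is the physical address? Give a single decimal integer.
Answer: 197

Derivation:
vaddr = 37 = 0b00100101
Split: l1_idx=1, l2_idx=0, offset=5
L1[1] = 3
L2[3][0] = 24
paddr = 24 * 8 + 5 = 197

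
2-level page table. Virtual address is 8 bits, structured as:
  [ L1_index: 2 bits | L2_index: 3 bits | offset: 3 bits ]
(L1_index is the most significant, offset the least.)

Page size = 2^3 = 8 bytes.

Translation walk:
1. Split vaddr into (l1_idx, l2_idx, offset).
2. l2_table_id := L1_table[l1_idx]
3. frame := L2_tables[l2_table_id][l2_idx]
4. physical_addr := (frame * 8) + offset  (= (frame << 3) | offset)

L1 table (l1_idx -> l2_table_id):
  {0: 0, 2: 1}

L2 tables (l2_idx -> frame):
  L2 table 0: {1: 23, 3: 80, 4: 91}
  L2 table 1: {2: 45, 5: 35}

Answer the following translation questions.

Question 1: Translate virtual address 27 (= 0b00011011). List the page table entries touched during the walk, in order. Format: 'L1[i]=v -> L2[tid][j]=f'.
Answer: L1[0]=0 -> L2[0][3]=80

Derivation:
vaddr = 27 = 0b00011011
Split: l1_idx=0, l2_idx=3, offset=3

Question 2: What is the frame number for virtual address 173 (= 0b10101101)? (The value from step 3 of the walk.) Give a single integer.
vaddr = 173: l1_idx=2, l2_idx=5
L1[2] = 1; L2[1][5] = 35

Answer: 35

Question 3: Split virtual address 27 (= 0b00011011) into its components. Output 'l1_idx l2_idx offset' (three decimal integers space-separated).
vaddr = 27 = 0b00011011
  top 2 bits -> l1_idx = 0
  next 3 bits -> l2_idx = 3
  bottom 3 bits -> offset = 3

Answer: 0 3 3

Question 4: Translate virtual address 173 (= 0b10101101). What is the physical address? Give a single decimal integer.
vaddr = 173 = 0b10101101
Split: l1_idx=2, l2_idx=5, offset=5
L1[2] = 1
L2[1][5] = 35
paddr = 35 * 8 + 5 = 285

Answer: 285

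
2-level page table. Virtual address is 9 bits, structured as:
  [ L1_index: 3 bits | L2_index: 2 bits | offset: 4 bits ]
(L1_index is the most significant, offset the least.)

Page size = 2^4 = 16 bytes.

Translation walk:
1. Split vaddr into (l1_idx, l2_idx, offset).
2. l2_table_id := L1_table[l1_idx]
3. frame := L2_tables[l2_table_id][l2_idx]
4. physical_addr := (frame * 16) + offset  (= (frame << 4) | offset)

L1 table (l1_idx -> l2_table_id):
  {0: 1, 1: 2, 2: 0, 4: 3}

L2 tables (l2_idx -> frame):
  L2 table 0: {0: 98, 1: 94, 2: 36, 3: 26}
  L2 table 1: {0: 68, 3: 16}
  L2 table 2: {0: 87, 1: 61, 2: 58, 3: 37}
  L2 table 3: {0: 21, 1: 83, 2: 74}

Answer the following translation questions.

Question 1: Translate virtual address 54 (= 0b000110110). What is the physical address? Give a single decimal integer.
Answer: 262

Derivation:
vaddr = 54 = 0b000110110
Split: l1_idx=0, l2_idx=3, offset=6
L1[0] = 1
L2[1][3] = 16
paddr = 16 * 16 + 6 = 262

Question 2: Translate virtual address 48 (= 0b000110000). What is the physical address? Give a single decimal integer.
vaddr = 48 = 0b000110000
Split: l1_idx=0, l2_idx=3, offset=0
L1[0] = 1
L2[1][3] = 16
paddr = 16 * 16 + 0 = 256

Answer: 256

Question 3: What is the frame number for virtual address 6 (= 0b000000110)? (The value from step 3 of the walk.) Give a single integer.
vaddr = 6: l1_idx=0, l2_idx=0
L1[0] = 1; L2[1][0] = 68

Answer: 68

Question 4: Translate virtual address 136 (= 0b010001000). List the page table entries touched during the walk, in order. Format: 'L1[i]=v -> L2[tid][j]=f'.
Answer: L1[2]=0 -> L2[0][0]=98

Derivation:
vaddr = 136 = 0b010001000
Split: l1_idx=2, l2_idx=0, offset=8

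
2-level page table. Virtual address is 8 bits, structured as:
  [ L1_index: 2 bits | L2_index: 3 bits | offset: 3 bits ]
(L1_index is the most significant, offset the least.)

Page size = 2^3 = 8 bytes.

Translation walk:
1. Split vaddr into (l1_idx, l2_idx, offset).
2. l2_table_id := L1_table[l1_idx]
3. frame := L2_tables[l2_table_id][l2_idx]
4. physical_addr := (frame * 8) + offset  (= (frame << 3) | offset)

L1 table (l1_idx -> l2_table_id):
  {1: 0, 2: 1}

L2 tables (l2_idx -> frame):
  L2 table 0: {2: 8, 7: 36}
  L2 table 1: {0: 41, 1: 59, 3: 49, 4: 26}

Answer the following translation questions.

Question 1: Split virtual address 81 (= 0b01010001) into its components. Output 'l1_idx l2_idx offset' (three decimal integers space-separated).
Answer: 1 2 1

Derivation:
vaddr = 81 = 0b01010001
  top 2 bits -> l1_idx = 1
  next 3 bits -> l2_idx = 2
  bottom 3 bits -> offset = 1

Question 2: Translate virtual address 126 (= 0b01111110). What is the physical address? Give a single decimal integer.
vaddr = 126 = 0b01111110
Split: l1_idx=1, l2_idx=7, offset=6
L1[1] = 0
L2[0][7] = 36
paddr = 36 * 8 + 6 = 294

Answer: 294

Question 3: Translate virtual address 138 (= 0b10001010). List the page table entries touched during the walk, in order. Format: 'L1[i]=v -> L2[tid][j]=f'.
vaddr = 138 = 0b10001010
Split: l1_idx=2, l2_idx=1, offset=2

Answer: L1[2]=1 -> L2[1][1]=59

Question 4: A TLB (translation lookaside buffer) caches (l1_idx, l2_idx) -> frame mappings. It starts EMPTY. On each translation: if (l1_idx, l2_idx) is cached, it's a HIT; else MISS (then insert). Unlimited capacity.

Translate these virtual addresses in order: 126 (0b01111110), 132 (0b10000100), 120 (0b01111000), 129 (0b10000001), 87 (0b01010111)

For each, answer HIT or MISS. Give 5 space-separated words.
vaddr=126: (1,7) not in TLB -> MISS, insert
vaddr=132: (2,0) not in TLB -> MISS, insert
vaddr=120: (1,7) in TLB -> HIT
vaddr=129: (2,0) in TLB -> HIT
vaddr=87: (1,2) not in TLB -> MISS, insert

Answer: MISS MISS HIT HIT MISS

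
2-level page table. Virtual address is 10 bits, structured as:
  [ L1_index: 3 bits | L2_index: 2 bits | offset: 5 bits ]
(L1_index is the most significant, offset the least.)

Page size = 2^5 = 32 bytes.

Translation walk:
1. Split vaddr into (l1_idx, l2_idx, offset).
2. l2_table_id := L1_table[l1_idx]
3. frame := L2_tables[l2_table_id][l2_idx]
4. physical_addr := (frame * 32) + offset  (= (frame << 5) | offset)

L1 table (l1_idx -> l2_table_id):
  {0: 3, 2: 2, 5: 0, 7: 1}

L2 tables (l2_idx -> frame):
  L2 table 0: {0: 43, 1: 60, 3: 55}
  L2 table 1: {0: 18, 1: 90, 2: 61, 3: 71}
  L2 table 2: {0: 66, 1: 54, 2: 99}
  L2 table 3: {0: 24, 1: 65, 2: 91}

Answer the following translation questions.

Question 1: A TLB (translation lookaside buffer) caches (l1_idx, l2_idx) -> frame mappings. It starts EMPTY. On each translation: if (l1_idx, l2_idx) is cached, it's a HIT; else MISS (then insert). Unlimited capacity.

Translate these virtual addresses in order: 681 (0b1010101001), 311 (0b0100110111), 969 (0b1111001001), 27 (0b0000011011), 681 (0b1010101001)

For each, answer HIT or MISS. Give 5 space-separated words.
Answer: MISS MISS MISS MISS HIT

Derivation:
vaddr=681: (5,1) not in TLB -> MISS, insert
vaddr=311: (2,1) not in TLB -> MISS, insert
vaddr=969: (7,2) not in TLB -> MISS, insert
vaddr=27: (0,0) not in TLB -> MISS, insert
vaddr=681: (5,1) in TLB -> HIT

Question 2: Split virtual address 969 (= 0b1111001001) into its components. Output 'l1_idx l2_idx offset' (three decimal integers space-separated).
Answer: 7 2 9

Derivation:
vaddr = 969 = 0b1111001001
  top 3 bits -> l1_idx = 7
  next 2 bits -> l2_idx = 2
  bottom 5 bits -> offset = 9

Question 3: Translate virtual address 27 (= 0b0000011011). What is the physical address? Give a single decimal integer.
vaddr = 27 = 0b0000011011
Split: l1_idx=0, l2_idx=0, offset=27
L1[0] = 3
L2[3][0] = 24
paddr = 24 * 32 + 27 = 795

Answer: 795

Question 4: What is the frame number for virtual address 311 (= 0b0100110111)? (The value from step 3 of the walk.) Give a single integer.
vaddr = 311: l1_idx=2, l2_idx=1
L1[2] = 2; L2[2][1] = 54

Answer: 54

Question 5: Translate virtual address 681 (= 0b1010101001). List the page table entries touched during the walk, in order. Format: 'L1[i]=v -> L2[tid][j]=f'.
vaddr = 681 = 0b1010101001
Split: l1_idx=5, l2_idx=1, offset=9

Answer: L1[5]=0 -> L2[0][1]=60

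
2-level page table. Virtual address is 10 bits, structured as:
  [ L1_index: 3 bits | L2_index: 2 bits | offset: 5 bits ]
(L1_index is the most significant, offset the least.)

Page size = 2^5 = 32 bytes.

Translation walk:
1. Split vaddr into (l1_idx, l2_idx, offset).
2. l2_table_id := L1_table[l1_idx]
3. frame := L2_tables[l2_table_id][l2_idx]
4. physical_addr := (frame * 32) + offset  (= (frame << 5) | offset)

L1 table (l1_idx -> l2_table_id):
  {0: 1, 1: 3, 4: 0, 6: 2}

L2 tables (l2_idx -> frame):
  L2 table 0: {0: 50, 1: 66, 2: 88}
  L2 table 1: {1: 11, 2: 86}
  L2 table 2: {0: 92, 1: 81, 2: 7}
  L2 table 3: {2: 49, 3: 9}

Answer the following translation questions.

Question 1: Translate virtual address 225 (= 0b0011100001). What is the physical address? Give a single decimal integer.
Answer: 289

Derivation:
vaddr = 225 = 0b0011100001
Split: l1_idx=1, l2_idx=3, offset=1
L1[1] = 3
L2[3][3] = 9
paddr = 9 * 32 + 1 = 289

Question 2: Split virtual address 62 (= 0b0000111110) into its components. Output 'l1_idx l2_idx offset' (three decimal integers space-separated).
Answer: 0 1 30

Derivation:
vaddr = 62 = 0b0000111110
  top 3 bits -> l1_idx = 0
  next 2 bits -> l2_idx = 1
  bottom 5 bits -> offset = 30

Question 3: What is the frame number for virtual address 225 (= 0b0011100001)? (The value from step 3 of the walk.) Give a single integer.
Answer: 9

Derivation:
vaddr = 225: l1_idx=1, l2_idx=3
L1[1] = 3; L2[3][3] = 9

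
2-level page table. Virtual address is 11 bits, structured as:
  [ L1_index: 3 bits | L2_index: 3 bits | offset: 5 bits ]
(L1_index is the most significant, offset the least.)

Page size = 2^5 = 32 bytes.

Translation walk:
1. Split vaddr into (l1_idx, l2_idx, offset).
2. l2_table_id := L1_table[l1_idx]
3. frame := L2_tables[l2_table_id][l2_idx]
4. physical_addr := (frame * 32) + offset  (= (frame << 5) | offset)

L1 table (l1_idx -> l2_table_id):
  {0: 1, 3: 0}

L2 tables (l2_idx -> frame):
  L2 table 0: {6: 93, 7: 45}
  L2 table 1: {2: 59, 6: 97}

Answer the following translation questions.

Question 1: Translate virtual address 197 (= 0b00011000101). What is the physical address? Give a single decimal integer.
vaddr = 197 = 0b00011000101
Split: l1_idx=0, l2_idx=6, offset=5
L1[0] = 1
L2[1][6] = 97
paddr = 97 * 32 + 5 = 3109

Answer: 3109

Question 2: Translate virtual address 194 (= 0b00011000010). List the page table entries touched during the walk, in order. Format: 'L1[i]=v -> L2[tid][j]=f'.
Answer: L1[0]=1 -> L2[1][6]=97

Derivation:
vaddr = 194 = 0b00011000010
Split: l1_idx=0, l2_idx=6, offset=2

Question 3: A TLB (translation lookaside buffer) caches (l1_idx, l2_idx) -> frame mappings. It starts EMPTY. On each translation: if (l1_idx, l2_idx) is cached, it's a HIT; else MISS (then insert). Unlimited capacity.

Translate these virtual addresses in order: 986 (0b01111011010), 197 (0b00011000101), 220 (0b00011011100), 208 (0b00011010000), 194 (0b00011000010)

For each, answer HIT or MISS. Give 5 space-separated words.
vaddr=986: (3,6) not in TLB -> MISS, insert
vaddr=197: (0,6) not in TLB -> MISS, insert
vaddr=220: (0,6) in TLB -> HIT
vaddr=208: (0,6) in TLB -> HIT
vaddr=194: (0,6) in TLB -> HIT

Answer: MISS MISS HIT HIT HIT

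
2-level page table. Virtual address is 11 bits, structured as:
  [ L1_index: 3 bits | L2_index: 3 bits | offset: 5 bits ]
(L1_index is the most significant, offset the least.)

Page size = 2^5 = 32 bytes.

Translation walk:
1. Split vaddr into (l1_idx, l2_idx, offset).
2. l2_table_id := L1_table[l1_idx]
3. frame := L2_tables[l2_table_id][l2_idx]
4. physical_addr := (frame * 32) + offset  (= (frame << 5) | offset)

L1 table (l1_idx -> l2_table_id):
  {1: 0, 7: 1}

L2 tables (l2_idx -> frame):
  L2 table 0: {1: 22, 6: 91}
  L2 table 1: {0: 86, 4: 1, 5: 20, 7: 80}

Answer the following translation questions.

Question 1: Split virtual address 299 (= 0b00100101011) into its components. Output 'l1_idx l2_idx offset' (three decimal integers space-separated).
vaddr = 299 = 0b00100101011
  top 3 bits -> l1_idx = 1
  next 3 bits -> l2_idx = 1
  bottom 5 bits -> offset = 11

Answer: 1 1 11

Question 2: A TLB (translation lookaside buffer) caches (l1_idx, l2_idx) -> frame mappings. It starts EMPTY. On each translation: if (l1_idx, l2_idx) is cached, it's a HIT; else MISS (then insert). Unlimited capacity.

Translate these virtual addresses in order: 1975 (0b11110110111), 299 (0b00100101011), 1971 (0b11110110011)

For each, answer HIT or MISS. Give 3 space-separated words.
vaddr=1975: (7,5) not in TLB -> MISS, insert
vaddr=299: (1,1) not in TLB -> MISS, insert
vaddr=1971: (7,5) in TLB -> HIT

Answer: MISS MISS HIT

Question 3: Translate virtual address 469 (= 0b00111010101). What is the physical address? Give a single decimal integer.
vaddr = 469 = 0b00111010101
Split: l1_idx=1, l2_idx=6, offset=21
L1[1] = 0
L2[0][6] = 91
paddr = 91 * 32 + 21 = 2933

Answer: 2933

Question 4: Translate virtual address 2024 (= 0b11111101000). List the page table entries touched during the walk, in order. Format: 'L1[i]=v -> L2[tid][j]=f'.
vaddr = 2024 = 0b11111101000
Split: l1_idx=7, l2_idx=7, offset=8

Answer: L1[7]=1 -> L2[1][7]=80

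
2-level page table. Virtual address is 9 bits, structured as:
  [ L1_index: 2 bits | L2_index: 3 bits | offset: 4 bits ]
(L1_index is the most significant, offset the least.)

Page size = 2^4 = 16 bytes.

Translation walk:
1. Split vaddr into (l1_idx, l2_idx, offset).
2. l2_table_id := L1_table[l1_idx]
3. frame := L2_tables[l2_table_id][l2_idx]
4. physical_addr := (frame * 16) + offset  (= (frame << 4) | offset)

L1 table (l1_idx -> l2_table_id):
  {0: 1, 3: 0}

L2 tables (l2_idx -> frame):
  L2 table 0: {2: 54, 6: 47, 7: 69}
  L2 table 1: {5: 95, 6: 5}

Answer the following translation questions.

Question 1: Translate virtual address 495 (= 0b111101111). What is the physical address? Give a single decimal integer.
Answer: 767

Derivation:
vaddr = 495 = 0b111101111
Split: l1_idx=3, l2_idx=6, offset=15
L1[3] = 0
L2[0][6] = 47
paddr = 47 * 16 + 15 = 767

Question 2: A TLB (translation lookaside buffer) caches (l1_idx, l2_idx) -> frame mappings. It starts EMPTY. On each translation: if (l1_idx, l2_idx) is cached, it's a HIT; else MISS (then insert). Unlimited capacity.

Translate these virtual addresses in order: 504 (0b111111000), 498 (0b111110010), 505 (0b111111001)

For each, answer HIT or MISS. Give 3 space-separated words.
vaddr=504: (3,7) not in TLB -> MISS, insert
vaddr=498: (3,7) in TLB -> HIT
vaddr=505: (3,7) in TLB -> HIT

Answer: MISS HIT HIT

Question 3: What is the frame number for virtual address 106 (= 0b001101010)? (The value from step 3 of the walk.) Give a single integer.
Answer: 5

Derivation:
vaddr = 106: l1_idx=0, l2_idx=6
L1[0] = 1; L2[1][6] = 5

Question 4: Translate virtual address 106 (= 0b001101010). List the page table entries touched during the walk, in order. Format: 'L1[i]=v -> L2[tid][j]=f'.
vaddr = 106 = 0b001101010
Split: l1_idx=0, l2_idx=6, offset=10

Answer: L1[0]=1 -> L2[1][6]=5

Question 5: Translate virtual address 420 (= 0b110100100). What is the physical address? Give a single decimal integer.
vaddr = 420 = 0b110100100
Split: l1_idx=3, l2_idx=2, offset=4
L1[3] = 0
L2[0][2] = 54
paddr = 54 * 16 + 4 = 868

Answer: 868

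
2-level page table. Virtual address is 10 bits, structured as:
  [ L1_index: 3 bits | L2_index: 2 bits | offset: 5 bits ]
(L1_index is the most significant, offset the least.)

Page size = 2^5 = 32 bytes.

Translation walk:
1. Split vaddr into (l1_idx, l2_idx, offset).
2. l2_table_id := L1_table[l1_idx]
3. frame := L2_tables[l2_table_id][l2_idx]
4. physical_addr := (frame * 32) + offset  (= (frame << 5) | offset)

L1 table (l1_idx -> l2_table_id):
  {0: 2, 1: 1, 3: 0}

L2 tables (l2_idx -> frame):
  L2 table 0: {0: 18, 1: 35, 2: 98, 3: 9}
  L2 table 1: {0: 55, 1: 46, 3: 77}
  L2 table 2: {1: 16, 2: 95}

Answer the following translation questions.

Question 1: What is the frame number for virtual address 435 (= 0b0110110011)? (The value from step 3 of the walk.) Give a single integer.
vaddr = 435: l1_idx=3, l2_idx=1
L1[3] = 0; L2[0][1] = 35

Answer: 35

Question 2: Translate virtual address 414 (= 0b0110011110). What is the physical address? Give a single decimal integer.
vaddr = 414 = 0b0110011110
Split: l1_idx=3, l2_idx=0, offset=30
L1[3] = 0
L2[0][0] = 18
paddr = 18 * 32 + 30 = 606

Answer: 606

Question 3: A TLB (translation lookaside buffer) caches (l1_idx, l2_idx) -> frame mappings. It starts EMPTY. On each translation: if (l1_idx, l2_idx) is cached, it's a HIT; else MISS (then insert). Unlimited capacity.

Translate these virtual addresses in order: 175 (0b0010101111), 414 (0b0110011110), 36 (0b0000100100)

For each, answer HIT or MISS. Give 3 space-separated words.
vaddr=175: (1,1) not in TLB -> MISS, insert
vaddr=414: (3,0) not in TLB -> MISS, insert
vaddr=36: (0,1) not in TLB -> MISS, insert

Answer: MISS MISS MISS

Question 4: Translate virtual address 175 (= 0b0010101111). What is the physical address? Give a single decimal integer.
vaddr = 175 = 0b0010101111
Split: l1_idx=1, l2_idx=1, offset=15
L1[1] = 1
L2[1][1] = 46
paddr = 46 * 32 + 15 = 1487

Answer: 1487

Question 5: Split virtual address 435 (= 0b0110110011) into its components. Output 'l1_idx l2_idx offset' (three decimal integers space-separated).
Answer: 3 1 19

Derivation:
vaddr = 435 = 0b0110110011
  top 3 bits -> l1_idx = 3
  next 2 bits -> l2_idx = 1
  bottom 5 bits -> offset = 19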